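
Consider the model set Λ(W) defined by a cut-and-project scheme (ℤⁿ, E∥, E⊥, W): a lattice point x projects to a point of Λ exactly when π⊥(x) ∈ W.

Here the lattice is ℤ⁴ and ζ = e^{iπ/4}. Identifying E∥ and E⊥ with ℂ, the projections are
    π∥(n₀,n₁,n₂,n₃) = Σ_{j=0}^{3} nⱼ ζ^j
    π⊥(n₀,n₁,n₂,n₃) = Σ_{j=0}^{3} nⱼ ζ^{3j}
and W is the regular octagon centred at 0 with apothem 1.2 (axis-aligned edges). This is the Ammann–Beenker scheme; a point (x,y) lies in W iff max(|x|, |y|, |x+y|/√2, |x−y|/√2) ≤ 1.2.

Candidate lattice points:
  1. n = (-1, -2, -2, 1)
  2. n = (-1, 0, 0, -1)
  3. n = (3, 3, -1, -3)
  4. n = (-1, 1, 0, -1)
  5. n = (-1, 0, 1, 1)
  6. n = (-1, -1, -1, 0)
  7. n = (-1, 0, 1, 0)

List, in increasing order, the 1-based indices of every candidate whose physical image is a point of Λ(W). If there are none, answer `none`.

5, 6

With ζ = e^{iπ/4} the internal vectors are ζ^0,ζ^3,ζ^6,ζ^9.
candidate 1: n = (-1, -2, -2, 1) → π⊥ ≈ (+1.121320, +1.292893); max(|x|,|y|,|x±y|/√2) = 1.707107 > 1.2 ⇒ ∉ W
candidate 2: n = (-1, 0, 0, -1) → π⊥ ≈ (-1.707107, -0.707107); max(|x|,|y|,|x±y|/√2) = 1.707107 > 1.2 ⇒ ∉ W
candidate 3: n = (3, 3, -1, -3) → π⊥ ≈ (-1.242641, +1.000000); max(|x|,|y|,|x±y|/√2) = 1.585786 > 1.2 ⇒ ∉ W
candidate 4: n = (-1, 1, 0, -1) → π⊥ ≈ (-2.414214, +0.000000); max(|x|,|y|,|x±y|/√2) = 2.414214 > 1.2 ⇒ ∉ W
candidate 5: n = (-1, 0, 1, 1) → π⊥ ≈ (-0.292893, -0.292893); max(|x|,|y|,|x±y|/√2) = 0.414214 ≤ 1.2 ⇒ ∈ W
candidate 6: n = (-1, -1, -1, 0) → π⊥ ≈ (-0.292893, +0.292893); max(|x|,|y|,|x±y|/√2) = 0.414214 ≤ 1.2 ⇒ ∈ W
candidate 7: n = (-1, 0, 1, 0) → π⊥ ≈ (-1.000000, -1.000000); max(|x|,|y|,|x±y|/√2) = 1.414214 > 1.2 ⇒ ∉ W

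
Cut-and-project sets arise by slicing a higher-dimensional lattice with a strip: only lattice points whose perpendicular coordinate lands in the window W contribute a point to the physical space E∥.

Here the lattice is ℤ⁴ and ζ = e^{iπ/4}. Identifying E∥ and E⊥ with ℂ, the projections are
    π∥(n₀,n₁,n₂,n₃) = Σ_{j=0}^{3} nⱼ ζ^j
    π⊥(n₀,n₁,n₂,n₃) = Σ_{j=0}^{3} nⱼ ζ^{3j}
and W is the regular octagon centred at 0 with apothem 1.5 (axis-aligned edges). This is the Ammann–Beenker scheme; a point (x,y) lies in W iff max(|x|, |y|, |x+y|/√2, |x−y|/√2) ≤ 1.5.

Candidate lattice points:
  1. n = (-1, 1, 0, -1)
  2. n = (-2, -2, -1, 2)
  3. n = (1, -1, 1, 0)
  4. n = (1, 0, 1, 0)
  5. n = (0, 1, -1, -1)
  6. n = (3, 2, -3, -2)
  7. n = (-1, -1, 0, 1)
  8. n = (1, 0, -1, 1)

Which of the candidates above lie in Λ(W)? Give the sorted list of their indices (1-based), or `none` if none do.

π⊥(n) = n₀ + n₁ζ³ + n₂ζ⁶ + n₃ζ⁹ where ζ = e^{iπ/4}.
candidate 1: n = (-1, 1, 0, -1) → π⊥ ≈ (-2.414214, +0.000000); max(|x|,|y|,|x±y|/√2) = 2.414214 > 1.5 ⇒ ∉ W
candidate 2: n = (-2, -2, -1, 2) → π⊥ ≈ (+0.828427, +1.000000); max(|x|,|y|,|x±y|/√2) = 1.292893 ≤ 1.5 ⇒ ∈ W
candidate 3: n = (1, -1, 1, 0) → π⊥ ≈ (+1.707107, -1.707107); max(|x|,|y|,|x±y|/√2) = 2.414214 > 1.5 ⇒ ∉ W
candidate 4: n = (1, 0, 1, 0) → π⊥ ≈ (+1.000000, -1.000000); max(|x|,|y|,|x±y|/√2) = 1.414214 ≤ 1.5 ⇒ ∈ W
candidate 5: n = (0, 1, -1, -1) → π⊥ ≈ (-1.414214, +1.000000); max(|x|,|y|,|x±y|/√2) = 1.707107 > 1.5 ⇒ ∉ W
candidate 6: n = (3, 2, -3, -2) → π⊥ ≈ (+0.171573, +3.000000); max(|x|,|y|,|x±y|/√2) = 3.000000 > 1.5 ⇒ ∉ W
candidate 7: n = (-1, -1, 0, 1) → π⊥ ≈ (+0.414214, +0.000000); max(|x|,|y|,|x±y|/√2) = 0.414214 ≤ 1.5 ⇒ ∈ W
candidate 8: n = (1, 0, -1, 1) → π⊥ ≈ (+1.707107, +1.707107); max(|x|,|y|,|x±y|/√2) = 2.414214 > 1.5 ⇒ ∉ W

2, 4, 7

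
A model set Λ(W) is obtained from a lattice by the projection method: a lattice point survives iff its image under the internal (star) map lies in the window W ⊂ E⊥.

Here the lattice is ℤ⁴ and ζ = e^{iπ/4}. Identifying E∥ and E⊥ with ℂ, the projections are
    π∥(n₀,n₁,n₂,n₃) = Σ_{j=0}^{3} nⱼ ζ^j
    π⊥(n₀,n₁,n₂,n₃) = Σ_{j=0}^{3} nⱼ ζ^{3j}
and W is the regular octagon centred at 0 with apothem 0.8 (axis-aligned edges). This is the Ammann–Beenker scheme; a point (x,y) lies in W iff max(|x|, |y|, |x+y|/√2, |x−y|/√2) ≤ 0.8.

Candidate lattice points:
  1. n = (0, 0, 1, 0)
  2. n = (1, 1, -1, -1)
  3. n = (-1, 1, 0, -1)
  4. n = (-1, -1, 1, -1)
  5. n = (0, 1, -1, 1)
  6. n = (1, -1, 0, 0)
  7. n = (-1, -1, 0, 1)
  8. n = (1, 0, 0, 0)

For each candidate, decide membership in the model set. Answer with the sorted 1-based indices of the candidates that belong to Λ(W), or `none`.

7

π⊥(n) = n₀ + n₁ζ³ + n₂ζ⁶ + n₃ζ⁹ where ζ = e^{iπ/4}.
candidate 1: n = (0, 0, 1, 0) → π⊥ ≈ (+0.000000, -1.000000); max(|x|,|y|,|x±y|/√2) = 1.000000 > 0.8 ⇒ ∉ W
candidate 2: n = (1, 1, -1, -1) → π⊥ ≈ (-0.414214, +1.000000); max(|x|,|y|,|x±y|/√2) = 1.000000 > 0.8 ⇒ ∉ W
candidate 3: n = (-1, 1, 0, -1) → π⊥ ≈ (-2.414214, +0.000000); max(|x|,|y|,|x±y|/√2) = 2.414214 > 0.8 ⇒ ∉ W
candidate 4: n = (-1, -1, 1, -1) → π⊥ ≈ (-1.000000, -2.414214); max(|x|,|y|,|x±y|/√2) = 2.414214 > 0.8 ⇒ ∉ W
candidate 5: n = (0, 1, -1, 1) → π⊥ ≈ (+0.000000, +2.414214); max(|x|,|y|,|x±y|/√2) = 2.414214 > 0.8 ⇒ ∉ W
candidate 6: n = (1, -1, 0, 0) → π⊥ ≈ (+1.707107, -0.707107); max(|x|,|y|,|x±y|/√2) = 1.707107 > 0.8 ⇒ ∉ W
candidate 7: n = (-1, -1, 0, 1) → π⊥ ≈ (+0.414214, +0.000000); max(|x|,|y|,|x±y|/√2) = 0.414214 ≤ 0.8 ⇒ ∈ W
candidate 8: n = (1, 0, 0, 0) → π⊥ ≈ (+1.000000, +0.000000); max(|x|,|y|,|x±y|/√2) = 1.000000 > 0.8 ⇒ ∉ W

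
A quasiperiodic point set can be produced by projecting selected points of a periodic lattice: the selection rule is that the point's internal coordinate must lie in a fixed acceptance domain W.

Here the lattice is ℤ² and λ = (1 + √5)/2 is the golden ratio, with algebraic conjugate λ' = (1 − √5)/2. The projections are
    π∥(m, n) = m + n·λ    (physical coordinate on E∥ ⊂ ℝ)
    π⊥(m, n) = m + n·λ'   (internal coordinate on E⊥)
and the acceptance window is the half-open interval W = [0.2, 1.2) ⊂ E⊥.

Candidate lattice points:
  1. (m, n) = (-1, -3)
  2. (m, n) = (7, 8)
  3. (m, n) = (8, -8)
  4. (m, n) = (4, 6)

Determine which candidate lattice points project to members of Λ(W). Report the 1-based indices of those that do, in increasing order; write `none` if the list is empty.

1, 4

Compute λ' = (1−√5)/2 = -0.61803, so π⊥(m,n) = m -0.61803·n.
candidate 1: (m,n)=(-1,-3) → π∥ = -1-3·λ ≈ -5.85410, π⊥ = -1-3·λ' ≈ 0.85410 ∈ [0.2, 1.2) ⇒ IN Λ
candidate 2: (m,n)=(7,8) → π∥ = 7+8·λ ≈ 19.94427, π⊥ = 7+8·λ' ≈ 2.05573 ∉ [0.2, 1.2) ⇒ out
candidate 3: (m,n)=(8,-8) → π∥ = 8-8·λ ≈ -4.94427, π⊥ = 8-8·λ' ≈ 12.94427 ∉ [0.2, 1.2) ⇒ out
candidate 4: (m,n)=(4,6) → π∥ = 4+6·λ ≈ 13.70820, π⊥ = 4+6·λ' ≈ 0.29180 ∈ [0.2, 1.2) ⇒ IN Λ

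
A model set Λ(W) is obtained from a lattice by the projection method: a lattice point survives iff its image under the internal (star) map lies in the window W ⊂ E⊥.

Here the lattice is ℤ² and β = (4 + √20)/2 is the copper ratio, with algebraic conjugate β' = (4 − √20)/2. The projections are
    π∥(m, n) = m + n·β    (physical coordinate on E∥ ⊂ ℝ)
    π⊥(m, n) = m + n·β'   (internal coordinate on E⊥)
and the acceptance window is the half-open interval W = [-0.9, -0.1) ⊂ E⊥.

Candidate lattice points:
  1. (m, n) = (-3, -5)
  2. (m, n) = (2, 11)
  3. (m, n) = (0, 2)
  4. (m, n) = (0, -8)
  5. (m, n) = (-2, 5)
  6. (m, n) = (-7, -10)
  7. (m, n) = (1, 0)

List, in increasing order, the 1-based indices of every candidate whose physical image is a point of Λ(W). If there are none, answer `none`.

β' = (4−√20)/2 ≈ -0.236068.
candidate 1: (m,n)=(-3,-5) → π∥ = -3-5·β ≈ -24.180340, π⊥ = -3-5·β' ≈ -1.819660 ∉ [-0.9, -0.1) ⇒ out
candidate 2: (m,n)=(2,11) → π∥ = 2+11·β ≈ 48.596748, π⊥ = 2+11·β' ≈ -0.596748 ∈ [-0.9, -0.1) ⇒ IN Λ
candidate 3: (m,n)=(0,2) → π∥ = 0+2·β ≈ 8.472136, π⊥ = 0+2·β' ≈ -0.472136 ∈ [-0.9, -0.1) ⇒ IN Λ
candidate 4: (m,n)=(0,-8) → π∥ = 0-8·β ≈ -33.888544, π⊥ = 0-8·β' ≈ 1.888544 ∉ [-0.9, -0.1) ⇒ out
candidate 5: (m,n)=(-2,5) → π∥ = -2+5·β ≈ 19.180340, π⊥ = -2+5·β' ≈ -3.180340 ∉ [-0.9, -0.1) ⇒ out
candidate 6: (m,n)=(-7,-10) → π∥ = -7-10·β ≈ -49.360680, π⊥ = -7-10·β' ≈ -4.639320 ∉ [-0.9, -0.1) ⇒ out
candidate 7: (m,n)=(1,0) → π∥ = 1+0·β ≈ 1.000000, π⊥ = 1+0·β' ≈ 1.000000 ∉ [-0.9, -0.1) ⇒ out

2, 3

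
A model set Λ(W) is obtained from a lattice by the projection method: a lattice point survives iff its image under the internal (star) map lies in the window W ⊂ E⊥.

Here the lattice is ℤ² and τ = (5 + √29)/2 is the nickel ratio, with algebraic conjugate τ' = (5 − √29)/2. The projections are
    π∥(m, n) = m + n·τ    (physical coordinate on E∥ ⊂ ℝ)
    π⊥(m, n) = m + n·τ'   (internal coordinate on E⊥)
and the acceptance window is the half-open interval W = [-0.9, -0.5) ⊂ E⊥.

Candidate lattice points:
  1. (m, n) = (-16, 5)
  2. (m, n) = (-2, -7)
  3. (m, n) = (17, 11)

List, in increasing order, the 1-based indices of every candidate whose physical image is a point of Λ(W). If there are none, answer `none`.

Numerically τ ≈ 5.19258 and τ' = −1/τ ≈ -0.19258.
candidate 1: (m,n)=(-16,5) → π∥ = -16+5·τ ≈ 9.96291, π⊥ = -16+5·τ' ≈ -16.96291 ∉ [-0.9, -0.5) ⇒ out
candidate 2: (m,n)=(-2,-7) → π∥ = -2-7·τ ≈ -38.34808, π⊥ = -2-7·τ' ≈ -0.65192 ∈ [-0.9, -0.5) ⇒ IN Λ
candidate 3: (m,n)=(17,11) → π∥ = 17+11·τ ≈ 74.11841, π⊥ = 17+11·τ' ≈ 14.88159 ∉ [-0.9, -0.5) ⇒ out

2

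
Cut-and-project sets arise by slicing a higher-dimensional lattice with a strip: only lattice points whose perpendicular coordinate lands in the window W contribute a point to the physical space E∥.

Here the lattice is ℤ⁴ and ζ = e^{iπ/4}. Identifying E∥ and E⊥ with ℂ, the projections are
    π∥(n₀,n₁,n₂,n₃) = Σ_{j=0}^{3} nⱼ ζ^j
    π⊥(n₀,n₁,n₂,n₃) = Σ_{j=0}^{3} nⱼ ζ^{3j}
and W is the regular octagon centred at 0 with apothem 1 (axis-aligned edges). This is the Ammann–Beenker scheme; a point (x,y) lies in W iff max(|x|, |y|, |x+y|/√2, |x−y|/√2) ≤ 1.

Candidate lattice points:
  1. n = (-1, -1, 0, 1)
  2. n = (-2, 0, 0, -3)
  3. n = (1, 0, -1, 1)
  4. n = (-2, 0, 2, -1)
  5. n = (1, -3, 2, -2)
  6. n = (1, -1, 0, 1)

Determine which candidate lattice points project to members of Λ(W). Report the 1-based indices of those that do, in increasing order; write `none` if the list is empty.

1

π⊥(n) = n₀ + n₁ζ³ + n₂ζ⁶ + n₃ζ⁹ where ζ = e^{iπ/4}.
candidate 1: n = (-1, -1, 0, 1) → π⊥ ≈ (+0.414214, +0.000000); max(|x|,|y|,|x±y|/√2) = 0.414214 ≤ 1 ⇒ ∈ W
candidate 2: n = (-2, 0, 0, -3) → π⊥ ≈ (-4.121320, -2.121320); max(|x|,|y|,|x±y|/√2) = 4.414214 > 1 ⇒ ∉ W
candidate 3: n = (1, 0, -1, 1) → π⊥ ≈ (+1.707107, +1.707107); max(|x|,|y|,|x±y|/√2) = 2.414214 > 1 ⇒ ∉ W
candidate 4: n = (-2, 0, 2, -1) → π⊥ ≈ (-2.707107, -2.707107); max(|x|,|y|,|x±y|/√2) = 3.828427 > 1 ⇒ ∉ W
candidate 5: n = (1, -3, 2, -2) → π⊥ ≈ (+1.707107, -5.535534); max(|x|,|y|,|x±y|/√2) = 5.535534 > 1 ⇒ ∉ W
candidate 6: n = (1, -1, 0, 1) → π⊥ ≈ (+2.414214, +0.000000); max(|x|,|y|,|x±y|/√2) = 2.414214 > 1 ⇒ ∉ W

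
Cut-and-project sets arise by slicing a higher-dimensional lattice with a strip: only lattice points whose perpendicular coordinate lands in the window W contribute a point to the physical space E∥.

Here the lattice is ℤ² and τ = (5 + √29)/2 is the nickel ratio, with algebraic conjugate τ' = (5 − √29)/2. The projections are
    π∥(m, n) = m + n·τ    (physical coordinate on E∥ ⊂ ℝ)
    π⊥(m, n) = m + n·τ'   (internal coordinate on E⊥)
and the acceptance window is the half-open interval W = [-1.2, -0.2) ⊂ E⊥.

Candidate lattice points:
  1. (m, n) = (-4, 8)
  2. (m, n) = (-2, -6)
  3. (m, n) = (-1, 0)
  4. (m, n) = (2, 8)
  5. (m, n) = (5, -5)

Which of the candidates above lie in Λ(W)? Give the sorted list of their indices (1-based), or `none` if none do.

2, 3

Compute τ' = (5−√29)/2 = -0.1926, so π⊥(m,n) = m -0.1926·n.
[1] lift (-4,8): star map gives -5.5407; window check -1.2 ≤ -5.5407 < -0.2 is false → out
[2] lift (-2,-6): star map gives -0.8445; window check -1.2 ≤ -0.8445 < -0.2 is true → IN Λ
[3] lift (-1,0): star map gives -1.0000; window check -1.2 ≤ -1.0000 < -0.2 is true → IN Λ
[4] lift (2,8): star map gives 0.4593; window check -1.2 ≤ 0.4593 < -0.2 is false → out
[5] lift (5,-5): star map gives 5.9629; window check -1.2 ≤ 5.9629 < -0.2 is false → out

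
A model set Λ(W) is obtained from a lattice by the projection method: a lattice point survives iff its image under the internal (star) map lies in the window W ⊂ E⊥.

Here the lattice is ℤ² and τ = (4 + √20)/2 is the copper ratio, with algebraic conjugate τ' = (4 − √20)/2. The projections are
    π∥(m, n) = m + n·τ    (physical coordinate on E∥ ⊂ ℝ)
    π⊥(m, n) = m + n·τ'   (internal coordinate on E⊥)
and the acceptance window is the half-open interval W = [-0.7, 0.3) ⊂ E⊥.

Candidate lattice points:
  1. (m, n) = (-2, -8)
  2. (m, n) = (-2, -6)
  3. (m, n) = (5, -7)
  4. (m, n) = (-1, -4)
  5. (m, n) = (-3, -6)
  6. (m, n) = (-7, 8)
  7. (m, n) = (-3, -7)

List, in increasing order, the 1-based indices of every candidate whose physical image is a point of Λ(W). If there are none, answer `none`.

Numerically τ ≈ 4.23607 and τ' = −1/τ ≈ -0.23607.
[1] lift (-2,-8): star map gives -0.11146; window check -0.7 ≤ -0.11146 < 0.3 is true → IN Λ
[2] lift (-2,-6): star map gives -0.58359; window check -0.7 ≤ -0.58359 < 0.3 is true → IN Λ
[3] lift (5,-7): star map gives 6.65248; window check -0.7 ≤ 6.65248 < 0.3 is false → out
[4] lift (-1,-4): star map gives -0.05573; window check -0.7 ≤ -0.05573 < 0.3 is true → IN Λ
[5] lift (-3,-6): star map gives -1.58359; window check -0.7 ≤ -1.58359 < 0.3 is false → out
[6] lift (-7,8): star map gives -8.88854; window check -0.7 ≤ -8.88854 < 0.3 is false → out
[7] lift (-3,-7): star map gives -1.34752; window check -0.7 ≤ -1.34752 < 0.3 is false → out

1, 2, 4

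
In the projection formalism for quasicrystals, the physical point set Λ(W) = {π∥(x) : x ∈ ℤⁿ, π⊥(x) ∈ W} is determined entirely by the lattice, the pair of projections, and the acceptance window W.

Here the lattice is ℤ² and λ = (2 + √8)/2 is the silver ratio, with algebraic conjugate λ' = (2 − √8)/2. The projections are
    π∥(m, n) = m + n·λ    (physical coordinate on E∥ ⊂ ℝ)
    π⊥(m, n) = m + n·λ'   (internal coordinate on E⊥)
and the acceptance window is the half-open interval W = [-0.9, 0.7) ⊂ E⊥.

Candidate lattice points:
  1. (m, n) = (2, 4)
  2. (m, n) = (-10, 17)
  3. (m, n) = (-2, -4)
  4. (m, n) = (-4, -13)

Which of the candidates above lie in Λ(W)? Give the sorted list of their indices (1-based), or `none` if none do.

1, 3

Numerically λ ≈ 2.41421 and λ' = −1/λ ≈ -0.41421.
candidate 1: (m,n)=(2,4) → π∥ = 2+4·λ ≈ 11.65685, π⊥ = 2+4·λ' ≈ 0.34315 ∈ [-0.9, 0.7) ⇒ IN Λ
candidate 2: (m,n)=(-10,17) → π∥ = -10+17·λ ≈ 31.04163, π⊥ = -10+17·λ' ≈ -17.04163 ∉ [-0.9, 0.7) ⇒ out
candidate 3: (m,n)=(-2,-4) → π∥ = -2-4·λ ≈ -11.65685, π⊥ = -2-4·λ' ≈ -0.34315 ∈ [-0.9, 0.7) ⇒ IN Λ
candidate 4: (m,n)=(-4,-13) → π∥ = -4-13·λ ≈ -35.38478, π⊥ = -4-13·λ' ≈ 1.38478 ∉ [-0.9, 0.7) ⇒ out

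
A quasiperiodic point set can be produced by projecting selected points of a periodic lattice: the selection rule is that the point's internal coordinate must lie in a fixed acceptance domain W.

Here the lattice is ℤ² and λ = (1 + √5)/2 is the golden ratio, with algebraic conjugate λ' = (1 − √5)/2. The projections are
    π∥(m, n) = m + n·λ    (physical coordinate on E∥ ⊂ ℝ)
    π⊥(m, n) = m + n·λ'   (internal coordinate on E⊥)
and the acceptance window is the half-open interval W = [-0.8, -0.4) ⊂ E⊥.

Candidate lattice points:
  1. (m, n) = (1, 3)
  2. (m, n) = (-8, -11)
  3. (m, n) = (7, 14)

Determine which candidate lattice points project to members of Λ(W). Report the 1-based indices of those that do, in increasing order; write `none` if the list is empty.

λ' = (1−√5)/2 ≈ -0.6180.
candidate 1: (m,n)=(1,3) → π∥ = 1+3·λ ≈ 5.8541, π⊥ = 1+3·λ' ≈ -0.8541 ∉ [-0.8, -0.4) ⇒ out
candidate 2: (m,n)=(-8,-11) → π∥ = -8-11·λ ≈ -25.7984, π⊥ = -8-11·λ' ≈ -1.2016 ∉ [-0.8, -0.4) ⇒ out
candidate 3: (m,n)=(7,14) → π∥ = 7+14·λ ≈ 29.6525, π⊥ = 7+14·λ' ≈ -1.6525 ∉ [-0.8, -0.4) ⇒ out

none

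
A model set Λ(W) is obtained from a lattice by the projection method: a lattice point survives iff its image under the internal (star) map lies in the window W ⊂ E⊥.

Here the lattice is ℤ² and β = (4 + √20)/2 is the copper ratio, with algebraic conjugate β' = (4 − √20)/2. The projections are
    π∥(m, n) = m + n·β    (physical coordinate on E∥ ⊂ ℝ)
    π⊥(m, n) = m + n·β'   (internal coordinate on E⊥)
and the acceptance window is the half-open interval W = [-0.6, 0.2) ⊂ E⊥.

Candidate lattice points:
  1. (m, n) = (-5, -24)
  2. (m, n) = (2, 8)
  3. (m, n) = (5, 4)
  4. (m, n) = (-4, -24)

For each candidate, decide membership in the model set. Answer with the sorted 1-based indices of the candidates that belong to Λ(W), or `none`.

2

β' = (4−√20)/2 ≈ -0.23607.
[1] lift (-5,-24): star map gives 0.66563; window check -0.6 ≤ 0.66563 < 0.2 is false → out
[2] lift (2,8): star map gives 0.11146; window check -0.6 ≤ 0.11146 < 0.2 is true → IN Λ
[3] lift (5,4): star map gives 4.05573; window check -0.6 ≤ 4.05573 < 0.2 is false → out
[4] lift (-4,-24): star map gives 1.66563; window check -0.6 ≤ 1.66563 < 0.2 is false → out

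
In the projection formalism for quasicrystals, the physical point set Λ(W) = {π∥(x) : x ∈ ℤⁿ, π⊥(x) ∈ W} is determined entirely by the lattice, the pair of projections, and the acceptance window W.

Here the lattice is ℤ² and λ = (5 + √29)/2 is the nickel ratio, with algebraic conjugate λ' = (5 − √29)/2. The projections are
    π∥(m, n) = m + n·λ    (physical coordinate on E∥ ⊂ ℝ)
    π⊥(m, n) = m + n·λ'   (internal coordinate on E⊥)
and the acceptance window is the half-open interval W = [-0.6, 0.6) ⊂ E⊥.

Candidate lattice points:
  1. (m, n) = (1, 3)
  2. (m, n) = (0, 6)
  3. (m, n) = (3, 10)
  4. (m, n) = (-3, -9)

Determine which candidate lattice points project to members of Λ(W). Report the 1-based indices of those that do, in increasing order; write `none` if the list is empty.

1

Numerically λ ≈ 5.192582 and λ' = −1/λ ≈ -0.192582.
[1] lift (1,3): star map gives 0.422253; window check -0.6 ≤ 0.422253 < 0.6 is true → IN Λ
[2] lift (0,6): star map gives -1.155494; window check -0.6 ≤ -1.155494 < 0.6 is false → out
[3] lift (3,10): star map gives 1.074176; window check -0.6 ≤ 1.074176 < 0.6 is false → out
[4] lift (-3,-9): star map gives -1.266758; window check -0.6 ≤ -1.266758 < 0.6 is false → out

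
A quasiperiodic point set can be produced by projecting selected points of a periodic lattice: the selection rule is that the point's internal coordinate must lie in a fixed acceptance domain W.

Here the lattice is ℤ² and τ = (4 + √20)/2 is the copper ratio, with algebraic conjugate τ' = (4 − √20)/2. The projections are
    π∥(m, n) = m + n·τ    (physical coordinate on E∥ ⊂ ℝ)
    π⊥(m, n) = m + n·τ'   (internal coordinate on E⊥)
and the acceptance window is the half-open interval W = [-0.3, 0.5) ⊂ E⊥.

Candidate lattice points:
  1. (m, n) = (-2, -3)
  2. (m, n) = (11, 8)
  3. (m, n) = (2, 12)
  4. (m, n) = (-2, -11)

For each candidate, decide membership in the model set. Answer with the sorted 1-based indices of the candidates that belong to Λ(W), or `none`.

Numerically τ ≈ 4.236068 and τ' = −1/τ ≈ -0.236068.
#1 (-2,-3): internal coord -2 + (-3)·τ' = -1.291796; -1.291796 ∉ [-0.3, 0.5) → out
#2 (11,8): internal coord 11 + (8)·τ' = +9.111456; +9.111456 ∉ [-0.3, 0.5) → out
#3 (2,12): internal coord 2 + (12)·τ' = -0.832816; -0.832816 ∉ [-0.3, 0.5) → out
#4 (-2,-11): internal coord -2 + (-11)·τ' = +0.596748; +0.596748 ∉ [-0.3, 0.5) → out

none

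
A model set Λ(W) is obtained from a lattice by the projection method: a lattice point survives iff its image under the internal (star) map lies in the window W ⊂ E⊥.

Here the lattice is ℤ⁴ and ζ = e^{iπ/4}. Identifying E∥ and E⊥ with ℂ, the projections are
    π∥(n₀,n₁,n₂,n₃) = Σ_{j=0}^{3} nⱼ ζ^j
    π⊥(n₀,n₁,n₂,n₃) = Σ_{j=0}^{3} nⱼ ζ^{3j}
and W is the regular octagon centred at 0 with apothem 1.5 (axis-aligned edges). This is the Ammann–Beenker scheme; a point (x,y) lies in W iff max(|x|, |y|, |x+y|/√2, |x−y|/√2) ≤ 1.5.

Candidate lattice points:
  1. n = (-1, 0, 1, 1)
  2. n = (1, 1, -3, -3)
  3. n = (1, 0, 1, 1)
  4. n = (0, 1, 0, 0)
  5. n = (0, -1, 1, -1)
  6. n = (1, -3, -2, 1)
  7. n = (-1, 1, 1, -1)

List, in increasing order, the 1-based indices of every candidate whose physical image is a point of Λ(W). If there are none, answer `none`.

1, 4

π⊥(n) = n₀ + n₁ζ³ + n₂ζ⁶ + n₃ζ⁹ where ζ = e^{iπ/4}.
#1 (-1, 0, 1, 1): internal (-0.29289, -0.29289); octagon support 0.41421 vs apothem 1.5 → ∈ W
#2 (1, 1, -3, -3): internal (-1.82843, 1.58579); octagon support 2.41421 vs apothem 1.5 → ∉ W
#3 (1, 0, 1, 1): internal (1.70711, -0.29289); octagon support 1.70711 vs apothem 1.5 → ∉ W
#4 (0, 1, 0, 0): internal (-0.70711, 0.70711); octagon support 1.00000 vs apothem 1.5 → ∈ W
#5 (0, -1, 1, -1): internal (0.00000, -2.41421); octagon support 2.41421 vs apothem 1.5 → ∉ W
#6 (1, -3, -2, 1): internal (3.82843, 0.58579); octagon support 3.82843 vs apothem 1.5 → ∉ W
#7 (-1, 1, 1, -1): internal (-2.41421, -1.00000); octagon support 2.41421 vs apothem 1.5 → ∉ W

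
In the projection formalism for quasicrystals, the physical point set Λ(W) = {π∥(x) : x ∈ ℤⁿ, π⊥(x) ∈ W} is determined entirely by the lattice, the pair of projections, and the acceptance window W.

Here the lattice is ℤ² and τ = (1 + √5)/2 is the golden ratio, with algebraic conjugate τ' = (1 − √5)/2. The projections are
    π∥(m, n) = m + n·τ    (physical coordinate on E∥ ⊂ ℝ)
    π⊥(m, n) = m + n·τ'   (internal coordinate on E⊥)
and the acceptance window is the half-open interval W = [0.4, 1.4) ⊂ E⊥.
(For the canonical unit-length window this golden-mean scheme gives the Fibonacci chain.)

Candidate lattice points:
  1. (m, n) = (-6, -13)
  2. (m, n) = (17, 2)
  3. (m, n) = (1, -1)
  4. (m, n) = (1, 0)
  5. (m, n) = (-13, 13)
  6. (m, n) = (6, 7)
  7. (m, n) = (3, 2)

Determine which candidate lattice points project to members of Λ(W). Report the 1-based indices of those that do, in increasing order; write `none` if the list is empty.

4

τ' = (1−√5)/2 ≈ -0.61803.
[1] lift (-6,-13): star map gives 2.03444; window check 0.4 ≤ 2.03444 < 1.4 is false → out
[2] lift (17,2): star map gives 15.76393; window check 0.4 ≤ 15.76393 < 1.4 is false → out
[3] lift (1,-1): star map gives 1.61803; window check 0.4 ≤ 1.61803 < 1.4 is false → out
[4] lift (1,0): star map gives 1.00000; window check 0.4 ≤ 1.00000 < 1.4 is true → IN Λ
[5] lift (-13,13): star map gives -21.03444; window check 0.4 ≤ -21.03444 < 1.4 is false → out
[6] lift (6,7): star map gives 1.67376; window check 0.4 ≤ 1.67376 < 1.4 is false → out
[7] lift (3,2): star map gives 1.76393; window check 0.4 ≤ 1.76393 < 1.4 is false → out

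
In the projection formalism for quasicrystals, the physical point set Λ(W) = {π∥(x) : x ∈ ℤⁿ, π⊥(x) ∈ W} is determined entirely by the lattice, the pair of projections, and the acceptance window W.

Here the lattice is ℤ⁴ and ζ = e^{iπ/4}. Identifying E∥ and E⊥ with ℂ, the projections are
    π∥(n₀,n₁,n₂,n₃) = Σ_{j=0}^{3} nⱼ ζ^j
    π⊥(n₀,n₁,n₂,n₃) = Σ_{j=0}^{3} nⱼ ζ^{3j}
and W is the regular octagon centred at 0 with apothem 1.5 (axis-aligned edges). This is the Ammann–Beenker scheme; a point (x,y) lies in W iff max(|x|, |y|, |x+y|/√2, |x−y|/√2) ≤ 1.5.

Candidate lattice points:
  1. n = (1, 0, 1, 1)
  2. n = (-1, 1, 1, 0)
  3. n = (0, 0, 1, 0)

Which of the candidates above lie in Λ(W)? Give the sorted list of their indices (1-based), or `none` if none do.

3

With ζ = e^{iπ/4} the internal vectors are ζ^0,ζ^3,ζ^6,ζ^9.
#1 (1, 0, 1, 1): internal (1.7071, -0.2929); octagon support 1.7071 vs apothem 1.5 → ∉ W
#2 (-1, 1, 1, 0): internal (-1.7071, -0.2929); octagon support 1.7071 vs apothem 1.5 → ∉ W
#3 (0, 0, 1, 0): internal (0.0000, -1.0000); octagon support 1.0000 vs apothem 1.5 → ∈ W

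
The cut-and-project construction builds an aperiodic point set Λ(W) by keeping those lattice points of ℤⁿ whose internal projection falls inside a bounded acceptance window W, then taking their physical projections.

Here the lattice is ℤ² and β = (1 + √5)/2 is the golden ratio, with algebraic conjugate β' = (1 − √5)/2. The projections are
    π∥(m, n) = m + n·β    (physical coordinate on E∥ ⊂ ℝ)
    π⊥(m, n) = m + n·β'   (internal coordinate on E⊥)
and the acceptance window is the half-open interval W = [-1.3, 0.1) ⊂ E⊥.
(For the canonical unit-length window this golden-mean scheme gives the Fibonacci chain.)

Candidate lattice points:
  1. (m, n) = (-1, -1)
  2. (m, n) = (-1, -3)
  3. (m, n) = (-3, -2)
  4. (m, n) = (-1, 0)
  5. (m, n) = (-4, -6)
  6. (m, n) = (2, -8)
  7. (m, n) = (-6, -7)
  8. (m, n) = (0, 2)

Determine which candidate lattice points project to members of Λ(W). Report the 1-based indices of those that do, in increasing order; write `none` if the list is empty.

1, 4, 5, 8

Compute β' = (1−√5)/2 = -0.618034, so π⊥(m,n) = m -0.618034·n.
candidate 1: (m,n)=(-1,-1) → π∥ = -1-1·β ≈ -2.618034, π⊥ = -1-1·β' ≈ -0.381966 ∈ [-1.3, 0.1) ⇒ IN Λ
candidate 2: (m,n)=(-1,-3) → π∥ = -1-3·β ≈ -5.854102, π⊥ = -1-3·β' ≈ 0.854102 ∉ [-1.3, 0.1) ⇒ out
candidate 3: (m,n)=(-3,-2) → π∥ = -3-2·β ≈ -6.236068, π⊥ = -3-2·β' ≈ -1.763932 ∉ [-1.3, 0.1) ⇒ out
candidate 4: (m,n)=(-1,0) → π∥ = -1+0·β ≈ -1.000000, π⊥ = -1+0·β' ≈ -1.000000 ∈ [-1.3, 0.1) ⇒ IN Λ
candidate 5: (m,n)=(-4,-6) → π∥ = -4-6·β ≈ -13.708204, π⊥ = -4-6·β' ≈ -0.291796 ∈ [-1.3, 0.1) ⇒ IN Λ
candidate 6: (m,n)=(2,-8) → π∥ = 2-8·β ≈ -10.944272, π⊥ = 2-8·β' ≈ 6.944272 ∉ [-1.3, 0.1) ⇒ out
candidate 7: (m,n)=(-6,-7) → π∥ = -6-7·β ≈ -17.326238, π⊥ = -6-7·β' ≈ -1.673762 ∉ [-1.3, 0.1) ⇒ out
candidate 8: (m,n)=(0,2) → π∥ = 0+2·β ≈ 3.236068, π⊥ = 0+2·β' ≈ -1.236068 ∈ [-1.3, 0.1) ⇒ IN Λ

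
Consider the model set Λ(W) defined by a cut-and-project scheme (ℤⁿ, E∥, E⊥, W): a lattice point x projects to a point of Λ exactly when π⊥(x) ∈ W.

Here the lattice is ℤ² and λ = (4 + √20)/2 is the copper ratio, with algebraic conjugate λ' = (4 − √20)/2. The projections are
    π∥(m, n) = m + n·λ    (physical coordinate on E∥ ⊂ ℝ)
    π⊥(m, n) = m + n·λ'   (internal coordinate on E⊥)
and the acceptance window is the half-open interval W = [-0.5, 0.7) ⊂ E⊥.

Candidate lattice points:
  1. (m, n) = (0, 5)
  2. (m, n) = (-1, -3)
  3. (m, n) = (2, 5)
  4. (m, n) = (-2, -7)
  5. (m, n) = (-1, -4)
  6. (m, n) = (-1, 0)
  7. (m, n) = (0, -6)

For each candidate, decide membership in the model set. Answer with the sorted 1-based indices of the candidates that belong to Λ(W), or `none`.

2, 4, 5

Compute λ' = (4−√20)/2 = -0.2361, so π⊥(m,n) = m -0.2361·n.
#1 (0,5): internal coord 0 + (5)·λ' = -1.1803; -1.1803 ∉ [-0.5, 0.7) → out
#2 (-1,-3): internal coord -1 + (-3)·λ' = -0.2918; -0.2918 ∈ [-0.5, 0.7) → IN Λ
#3 (2,5): internal coord 2 + (5)·λ' = +0.8197; +0.8197 ∉ [-0.5, 0.7) → out
#4 (-2,-7): internal coord -2 + (-7)·λ' = -0.3475; -0.3475 ∈ [-0.5, 0.7) → IN Λ
#5 (-1,-4): internal coord -1 + (-4)·λ' = -0.0557; -0.0557 ∈ [-0.5, 0.7) → IN Λ
#6 (-1,0): internal coord -1 + (0)·λ' = -1.0000; -1.0000 ∉ [-0.5, 0.7) → out
#7 (0,-6): internal coord 0 + (-6)·λ' = +1.4164; +1.4164 ∉ [-0.5, 0.7) → out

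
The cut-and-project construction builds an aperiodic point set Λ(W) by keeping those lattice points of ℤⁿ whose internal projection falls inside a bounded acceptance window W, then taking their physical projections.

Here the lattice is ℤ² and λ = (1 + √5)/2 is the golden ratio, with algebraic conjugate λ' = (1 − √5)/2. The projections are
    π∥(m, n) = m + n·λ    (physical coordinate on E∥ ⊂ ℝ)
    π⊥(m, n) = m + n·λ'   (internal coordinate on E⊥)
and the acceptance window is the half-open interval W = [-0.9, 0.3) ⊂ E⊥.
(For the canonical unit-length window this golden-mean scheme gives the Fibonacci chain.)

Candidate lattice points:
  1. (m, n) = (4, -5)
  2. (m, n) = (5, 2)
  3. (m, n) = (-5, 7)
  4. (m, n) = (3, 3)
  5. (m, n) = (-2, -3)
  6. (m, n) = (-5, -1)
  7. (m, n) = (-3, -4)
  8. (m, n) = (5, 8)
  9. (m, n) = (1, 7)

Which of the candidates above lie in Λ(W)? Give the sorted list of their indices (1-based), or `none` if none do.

λ' = (1−√5)/2 ≈ -0.618034.
candidate 1: (m,n)=(4,-5) → π∥ = 4-5·λ ≈ -4.090170, π⊥ = 4-5·λ' ≈ 7.090170 ∉ [-0.9, 0.3) ⇒ out
candidate 2: (m,n)=(5,2) → π∥ = 5+2·λ ≈ 8.236068, π⊥ = 5+2·λ' ≈ 3.763932 ∉ [-0.9, 0.3) ⇒ out
candidate 3: (m,n)=(-5,7) → π∥ = -5+7·λ ≈ 6.326238, π⊥ = -5+7·λ' ≈ -9.326238 ∉ [-0.9, 0.3) ⇒ out
candidate 4: (m,n)=(3,3) → π∥ = 3+3·λ ≈ 7.854102, π⊥ = 3+3·λ' ≈ 1.145898 ∉ [-0.9, 0.3) ⇒ out
candidate 5: (m,n)=(-2,-3) → π∥ = -2-3·λ ≈ -6.854102, π⊥ = -2-3·λ' ≈ -0.145898 ∈ [-0.9, 0.3) ⇒ IN Λ
candidate 6: (m,n)=(-5,-1) → π∥ = -5-1·λ ≈ -6.618034, π⊥ = -5-1·λ' ≈ -4.381966 ∉ [-0.9, 0.3) ⇒ out
candidate 7: (m,n)=(-3,-4) → π∥ = -3-4·λ ≈ -9.472136, π⊥ = -3-4·λ' ≈ -0.527864 ∈ [-0.9, 0.3) ⇒ IN Λ
candidate 8: (m,n)=(5,8) → π∥ = 5+8·λ ≈ 17.944272, π⊥ = 5+8·λ' ≈ 0.055728 ∈ [-0.9, 0.3) ⇒ IN Λ
candidate 9: (m,n)=(1,7) → π∥ = 1+7·λ ≈ 12.326238, π⊥ = 1+7·λ' ≈ -3.326238 ∉ [-0.9, 0.3) ⇒ out

5, 7, 8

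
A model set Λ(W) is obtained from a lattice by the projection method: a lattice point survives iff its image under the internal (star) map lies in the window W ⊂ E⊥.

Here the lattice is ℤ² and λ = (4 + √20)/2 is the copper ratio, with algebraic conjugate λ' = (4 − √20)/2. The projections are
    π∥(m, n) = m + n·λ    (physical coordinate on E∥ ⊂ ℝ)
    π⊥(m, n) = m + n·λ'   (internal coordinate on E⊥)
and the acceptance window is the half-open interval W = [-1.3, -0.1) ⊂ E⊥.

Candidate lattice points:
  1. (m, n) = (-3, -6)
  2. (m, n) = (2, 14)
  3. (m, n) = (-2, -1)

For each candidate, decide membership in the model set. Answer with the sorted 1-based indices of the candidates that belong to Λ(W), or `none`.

none

Compute λ' = (4−√20)/2 = -0.2361, so π⊥(m,n) = m -0.2361·n.
#1 (-3,-6): internal coord -3 + (-6)·λ' = -1.5836; -1.5836 ∉ [-1.3, -0.1) → out
#2 (2,14): internal coord 2 + (14)·λ' = -1.3050; -1.3050 ∉ [-1.3, -0.1) → out
#3 (-2,-1): internal coord -2 + (-1)·λ' = -1.7639; -1.7639 ∉ [-1.3, -0.1) → out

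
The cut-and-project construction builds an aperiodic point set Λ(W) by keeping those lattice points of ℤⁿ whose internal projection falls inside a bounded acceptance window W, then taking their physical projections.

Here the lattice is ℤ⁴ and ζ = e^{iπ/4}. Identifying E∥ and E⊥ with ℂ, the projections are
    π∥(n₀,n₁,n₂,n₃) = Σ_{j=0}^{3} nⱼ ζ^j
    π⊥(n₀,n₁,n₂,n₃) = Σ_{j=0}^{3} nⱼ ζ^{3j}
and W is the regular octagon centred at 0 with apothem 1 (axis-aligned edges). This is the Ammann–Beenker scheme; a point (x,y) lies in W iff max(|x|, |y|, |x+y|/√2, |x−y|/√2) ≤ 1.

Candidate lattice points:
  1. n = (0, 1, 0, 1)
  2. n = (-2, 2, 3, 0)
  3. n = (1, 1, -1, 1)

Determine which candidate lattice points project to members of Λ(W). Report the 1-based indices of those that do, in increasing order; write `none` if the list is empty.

Internal map: ζ^{3j} for j=0..3 gives (1,0), (−√2/2,√2/2), (0,−1), (√2/2,√2/2).
candidate 1: n = (0, 1, 0, 1) → π⊥ ≈ (+0.00000, +1.41421); max(|x|,|y|,|x±y|/√2) = 1.41421 > 1 ⇒ ∉ W
candidate 2: n = (-2, 2, 3, 0) → π⊥ ≈ (-3.41421, -1.58579); max(|x|,|y|,|x±y|/√2) = 3.53553 > 1 ⇒ ∉ W
candidate 3: n = (1, 1, -1, 1) → π⊥ ≈ (+1.00000, +2.41421); max(|x|,|y|,|x±y|/√2) = 2.41421 > 1 ⇒ ∉ W

none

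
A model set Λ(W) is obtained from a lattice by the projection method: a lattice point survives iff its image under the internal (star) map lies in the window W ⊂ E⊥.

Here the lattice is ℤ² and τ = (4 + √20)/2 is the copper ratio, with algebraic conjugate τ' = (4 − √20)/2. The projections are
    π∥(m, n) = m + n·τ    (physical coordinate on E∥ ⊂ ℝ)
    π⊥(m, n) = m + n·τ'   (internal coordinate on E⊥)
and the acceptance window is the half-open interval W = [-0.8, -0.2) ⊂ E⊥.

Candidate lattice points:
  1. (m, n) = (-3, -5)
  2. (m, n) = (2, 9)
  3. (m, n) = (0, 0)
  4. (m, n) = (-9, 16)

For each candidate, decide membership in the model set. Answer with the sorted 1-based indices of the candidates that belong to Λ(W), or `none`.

Numerically τ ≈ 4.236068 and τ' = −1/τ ≈ -0.236068.
candidate 1: (m,n)=(-3,-5) → π∥ = -3-5·τ ≈ -24.180340, π⊥ = -3-5·τ' ≈ -1.819660 ∉ [-0.8, -0.2) ⇒ out
candidate 2: (m,n)=(2,9) → π∥ = 2+9·τ ≈ 40.124612, π⊥ = 2+9·τ' ≈ -0.124612 ∉ [-0.8, -0.2) ⇒ out
candidate 3: (m,n)=(0,0) → π∥ = 0+0·τ ≈ 0.000000, π⊥ = 0+0·τ' ≈ 0.000000 ∉ [-0.8, -0.2) ⇒ out
candidate 4: (m,n)=(-9,16) → π∥ = -9+16·τ ≈ 58.777088, π⊥ = -9+16·τ' ≈ -12.777088 ∉ [-0.8, -0.2) ⇒ out

none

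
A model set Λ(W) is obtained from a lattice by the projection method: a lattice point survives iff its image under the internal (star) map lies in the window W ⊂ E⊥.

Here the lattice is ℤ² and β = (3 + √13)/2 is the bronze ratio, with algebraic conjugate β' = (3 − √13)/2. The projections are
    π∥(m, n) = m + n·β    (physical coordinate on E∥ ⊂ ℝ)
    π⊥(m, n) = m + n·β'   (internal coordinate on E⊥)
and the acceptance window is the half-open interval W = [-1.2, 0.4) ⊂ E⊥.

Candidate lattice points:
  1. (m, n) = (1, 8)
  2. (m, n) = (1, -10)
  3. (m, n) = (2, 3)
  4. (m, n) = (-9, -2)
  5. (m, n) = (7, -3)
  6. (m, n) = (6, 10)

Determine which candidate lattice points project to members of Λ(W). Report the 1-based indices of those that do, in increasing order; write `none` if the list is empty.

none

β' = (3−√13)/2 ≈ -0.302776.
candidate 1: (m,n)=(1,8) → π∥ = 1+8·β ≈ 27.422205, π⊥ = 1+8·β' ≈ -1.422205 ∉ [-1.2, 0.4) ⇒ out
candidate 2: (m,n)=(1,-10) → π∥ = 1-10·β ≈ -32.027756, π⊥ = 1-10·β' ≈ 4.027756 ∉ [-1.2, 0.4) ⇒ out
candidate 3: (m,n)=(2,3) → π∥ = 2+3·β ≈ 11.908327, π⊥ = 2+3·β' ≈ 1.091673 ∉ [-1.2, 0.4) ⇒ out
candidate 4: (m,n)=(-9,-2) → π∥ = -9-2·β ≈ -15.605551, π⊥ = -9-2·β' ≈ -8.394449 ∉ [-1.2, 0.4) ⇒ out
candidate 5: (m,n)=(7,-3) → π∥ = 7-3·β ≈ -2.908327, π⊥ = 7-3·β' ≈ 7.908327 ∉ [-1.2, 0.4) ⇒ out
candidate 6: (m,n)=(6,10) → π∥ = 6+10·β ≈ 39.027756, π⊥ = 6+10·β' ≈ 2.972244 ∉ [-1.2, 0.4) ⇒ out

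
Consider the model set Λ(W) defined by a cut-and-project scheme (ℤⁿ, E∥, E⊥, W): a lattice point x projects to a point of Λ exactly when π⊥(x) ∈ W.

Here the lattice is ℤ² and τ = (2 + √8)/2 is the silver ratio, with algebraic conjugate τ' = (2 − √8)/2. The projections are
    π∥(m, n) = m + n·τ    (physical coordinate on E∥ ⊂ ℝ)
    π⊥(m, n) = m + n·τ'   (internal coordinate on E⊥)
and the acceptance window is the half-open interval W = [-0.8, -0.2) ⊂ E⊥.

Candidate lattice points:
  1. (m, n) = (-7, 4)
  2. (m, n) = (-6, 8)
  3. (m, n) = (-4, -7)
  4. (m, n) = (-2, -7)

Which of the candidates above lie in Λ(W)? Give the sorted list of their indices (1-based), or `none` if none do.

Compute τ' = (2−√8)/2 = -0.41421, so π⊥(m,n) = m -0.41421·n.
candidate 1: (m,n)=(-7,4) → π∥ = -7+4·τ ≈ 2.65685, π⊥ = -7+4·τ' ≈ -8.65685 ∉ [-0.8, -0.2) ⇒ out
candidate 2: (m,n)=(-6,8) → π∥ = -6+8·τ ≈ 13.31371, π⊥ = -6+8·τ' ≈ -9.31371 ∉ [-0.8, -0.2) ⇒ out
candidate 3: (m,n)=(-4,-7) → π∥ = -4-7·τ ≈ -20.89949, π⊥ = -4-7·τ' ≈ -1.10051 ∉ [-0.8, -0.2) ⇒ out
candidate 4: (m,n)=(-2,-7) → π∥ = -2-7·τ ≈ -18.89949, π⊥ = -2-7·τ' ≈ 0.89949 ∉ [-0.8, -0.2) ⇒ out

none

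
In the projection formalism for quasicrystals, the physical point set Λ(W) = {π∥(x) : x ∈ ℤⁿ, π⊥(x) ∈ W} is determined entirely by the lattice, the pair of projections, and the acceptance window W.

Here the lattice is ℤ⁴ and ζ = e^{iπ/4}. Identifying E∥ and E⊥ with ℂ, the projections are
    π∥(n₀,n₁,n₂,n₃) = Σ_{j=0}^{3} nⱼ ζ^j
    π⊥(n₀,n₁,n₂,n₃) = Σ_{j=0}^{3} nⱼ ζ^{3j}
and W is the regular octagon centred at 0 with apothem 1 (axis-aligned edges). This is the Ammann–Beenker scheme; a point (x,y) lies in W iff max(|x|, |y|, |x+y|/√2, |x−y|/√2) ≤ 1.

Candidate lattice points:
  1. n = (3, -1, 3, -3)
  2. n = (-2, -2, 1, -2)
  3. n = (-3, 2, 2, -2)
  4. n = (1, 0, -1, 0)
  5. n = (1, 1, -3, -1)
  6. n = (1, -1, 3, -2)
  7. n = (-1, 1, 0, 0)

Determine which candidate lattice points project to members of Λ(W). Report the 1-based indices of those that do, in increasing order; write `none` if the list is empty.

none

π⊥(n) = n₀ + n₁ζ³ + n₂ζ⁶ + n₃ζ⁹ where ζ = e^{iπ/4}.
candidate 1: n = (3, -1, 3, -3) → π⊥ ≈ (+1.585786, -5.828427); max(|x|,|y|,|x±y|/√2) = 5.828427 > 1 ⇒ ∉ W
candidate 2: n = (-2, -2, 1, -2) → π⊥ ≈ (-2.000000, -3.828427); max(|x|,|y|,|x±y|/√2) = 4.121320 > 1 ⇒ ∉ W
candidate 3: n = (-3, 2, 2, -2) → π⊥ ≈ (-5.828427, -2.000000); max(|x|,|y|,|x±y|/√2) = 5.828427 > 1 ⇒ ∉ W
candidate 4: n = (1, 0, -1, 0) → π⊥ ≈ (+1.000000, +1.000000); max(|x|,|y|,|x±y|/√2) = 1.414214 > 1 ⇒ ∉ W
candidate 5: n = (1, 1, -3, -1) → π⊥ ≈ (-0.414214, +3.000000); max(|x|,|y|,|x±y|/√2) = 3.000000 > 1 ⇒ ∉ W
candidate 6: n = (1, -1, 3, -2) → π⊥ ≈ (+0.292893, -5.121320); max(|x|,|y|,|x±y|/√2) = 5.121320 > 1 ⇒ ∉ W
candidate 7: n = (-1, 1, 0, 0) → π⊥ ≈ (-1.707107, +0.707107); max(|x|,|y|,|x±y|/√2) = 1.707107 > 1 ⇒ ∉ W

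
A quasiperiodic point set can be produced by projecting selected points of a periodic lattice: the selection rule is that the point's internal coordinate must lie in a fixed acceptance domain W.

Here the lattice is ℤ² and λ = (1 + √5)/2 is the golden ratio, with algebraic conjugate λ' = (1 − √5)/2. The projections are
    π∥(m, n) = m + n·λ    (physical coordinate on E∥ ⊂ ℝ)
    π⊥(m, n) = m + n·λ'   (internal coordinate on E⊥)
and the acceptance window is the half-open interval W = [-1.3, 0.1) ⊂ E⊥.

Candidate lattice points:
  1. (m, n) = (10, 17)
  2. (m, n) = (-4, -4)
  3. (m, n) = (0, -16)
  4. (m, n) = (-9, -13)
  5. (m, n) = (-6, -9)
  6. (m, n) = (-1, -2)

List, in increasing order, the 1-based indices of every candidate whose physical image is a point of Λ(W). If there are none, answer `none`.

1, 4, 5

Numerically λ ≈ 1.618034 and λ' = −1/λ ≈ -0.618034.
[1] lift (10,17): star map gives -0.506578; window check -1.3 ≤ -0.506578 < 0.1 is true → IN Λ
[2] lift (-4,-4): star map gives -1.527864; window check -1.3 ≤ -1.527864 < 0.1 is false → out
[3] lift (0,-16): star map gives 9.888544; window check -1.3 ≤ 9.888544 < 0.1 is false → out
[4] lift (-9,-13): star map gives -0.965558; window check -1.3 ≤ -0.965558 < 0.1 is true → IN Λ
[5] lift (-6,-9): star map gives -0.437694; window check -1.3 ≤ -0.437694 < 0.1 is true → IN Λ
[6] lift (-1,-2): star map gives 0.236068; window check -1.3 ≤ 0.236068 < 0.1 is false → out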